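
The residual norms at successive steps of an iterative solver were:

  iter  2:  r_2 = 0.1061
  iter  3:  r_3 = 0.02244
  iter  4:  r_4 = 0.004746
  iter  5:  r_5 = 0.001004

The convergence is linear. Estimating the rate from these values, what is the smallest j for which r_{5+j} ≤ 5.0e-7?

Rate ρ ≈ r_5/r_4 = 0.001004/0.004746 = 0.2115.
After j more steps, r_{5+j} ≈ 0.001004·ρ^j; need ρ^j ≤ 5.0e-7/0.001004 = 0.000498008.
j ≥ ln(0.000498008)/ln(0.2115) = -7.6049/-1.55353 = 4.895.
So 5 more iterations are needed.

5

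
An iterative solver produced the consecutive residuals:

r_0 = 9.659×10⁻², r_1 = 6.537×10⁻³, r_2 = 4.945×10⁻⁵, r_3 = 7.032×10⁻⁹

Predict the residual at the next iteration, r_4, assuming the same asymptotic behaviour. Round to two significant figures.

7.4e-16

First estimate the order: p ≈ ln(r_3/r_2) / ln(r_2/r_1) = ln(7.032×10⁻⁹/4.945×10⁻⁵)/ln(4.945×10⁻⁵/6.537×10⁻³) = ln(0.000142204)/ln(0.00756463) ≈ 1.8136.
Then r_4 ≈ r_3·(r_3/r_2)^p = 7.032×10⁻⁹·(0.000142204)^1.8136 = 7.032×10⁻⁹·1.05419e-07 ≈ 7.413e-16.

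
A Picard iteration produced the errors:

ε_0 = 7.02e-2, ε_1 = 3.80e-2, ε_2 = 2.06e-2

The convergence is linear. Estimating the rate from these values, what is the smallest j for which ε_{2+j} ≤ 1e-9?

Rate ρ ≈ ε_2/ε_1 = 2.06e-2/3.80e-2 = 0.5421.
After j more steps, ε_{2+j} ≈ 2.06e-2·ρ^j; need ρ^j ≤ 1e-9/2.06e-2 = 4.85437e-08.
j ≥ ln(4.85437e-08)/ln(0.5421) = -16.8408/-0.61230 = 27.504.
So 28 more iterations are needed.

28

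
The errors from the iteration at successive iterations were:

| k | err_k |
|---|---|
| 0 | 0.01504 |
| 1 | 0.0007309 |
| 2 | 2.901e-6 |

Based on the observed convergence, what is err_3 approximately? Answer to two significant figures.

1.2e-10

First estimate the order: p ≈ ln(err_2/err_1) / ln(err_1/err_0) = ln(2.901e-6/0.0007309)/ln(0.0007309/0.01504) = ln(0.00396908)/ln(0.0485971) ≈ 1.8283.
Then err_3 ≈ err_2·(err_2/err_1)^p = 2.901e-6·(0.00396908)^1.8283 = 2.901e-6·4.07085e-05 ≈ 1.181e-10.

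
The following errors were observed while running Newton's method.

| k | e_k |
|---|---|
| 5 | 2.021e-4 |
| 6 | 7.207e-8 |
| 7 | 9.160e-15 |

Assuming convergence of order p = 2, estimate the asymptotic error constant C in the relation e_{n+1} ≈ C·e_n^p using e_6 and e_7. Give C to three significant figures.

C ≈ e_7 / e_6^2
  = 9.160e-15 / (7.207e-8)^2
  = 9.160e-15 / 5.19408e-15 ≈ 1.7635

1.76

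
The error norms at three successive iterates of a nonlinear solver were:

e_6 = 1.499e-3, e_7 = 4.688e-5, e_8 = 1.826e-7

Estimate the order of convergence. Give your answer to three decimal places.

p ≈ ln(e_8/e_7) / ln(e_7/e_6)
  = ln(1.826e-7/4.688e-5) / ln(4.688e-5/1.499e-3)
  = ln(0.00389505) / ln(0.0312742)
  = -5.548049 / -3.464962 ≈ 1.601186

1.601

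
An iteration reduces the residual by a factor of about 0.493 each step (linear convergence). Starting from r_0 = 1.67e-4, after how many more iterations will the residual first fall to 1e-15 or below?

After k steps, r_k ≈ 1.67e-4·0.493^k.
Need 0.493^k ≤ 1e-15/1.67e-4 = 5.98802e-12.
k ≥ ln(5.98802e-12)/ln(0.493) = -25.8413/-0.70725 = 36.538.
Smallest integer k = 37.

37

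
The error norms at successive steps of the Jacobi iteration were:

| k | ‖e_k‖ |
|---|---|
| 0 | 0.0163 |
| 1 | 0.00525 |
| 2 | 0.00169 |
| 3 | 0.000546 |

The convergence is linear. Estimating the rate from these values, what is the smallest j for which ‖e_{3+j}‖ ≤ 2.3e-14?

Rate ρ ≈ ‖e_3‖/‖e_2‖ = 0.000546/0.00169 = 0.3231.
After j more steps, ‖e_{3+j}‖ ≈ 0.000546·ρ^j; need ρ^j ≤ 2.3e-14/0.000546 = 4.21245e-11.
j ≥ ln(4.21245e-11)/ln(0.3231) = -23.8904/-1.12979 = 21.146.
So 22 more iterations are needed.

22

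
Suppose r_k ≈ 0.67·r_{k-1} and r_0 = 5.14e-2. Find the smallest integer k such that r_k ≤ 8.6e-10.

After k steps, r_k ≈ 5.14e-2·0.67^k.
Need 0.67^k ≤ 8.6e-10/5.14e-2 = 1.67315e-08.
k ≥ ln(1.67315e-08)/ln(0.67) = -17.9060/-0.40048 = 44.711.
Smallest integer k = 45.

45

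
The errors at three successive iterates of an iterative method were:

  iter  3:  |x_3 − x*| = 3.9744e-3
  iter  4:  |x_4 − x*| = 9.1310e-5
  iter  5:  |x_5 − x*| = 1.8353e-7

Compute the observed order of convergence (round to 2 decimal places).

p ≈ ln(|x_5 − x*|/|x_4 − x*|) / ln(|x_4 − x*|/|x_3 − x*|)
  = ln(1.8353e-7/9.1310e-5) / ln(9.1310e-5/3.9744e-3)
  = ln(0.00200997) / ln(0.0229745)
  = -6.20964 / -3.77337 ≈ 1.64565

1.65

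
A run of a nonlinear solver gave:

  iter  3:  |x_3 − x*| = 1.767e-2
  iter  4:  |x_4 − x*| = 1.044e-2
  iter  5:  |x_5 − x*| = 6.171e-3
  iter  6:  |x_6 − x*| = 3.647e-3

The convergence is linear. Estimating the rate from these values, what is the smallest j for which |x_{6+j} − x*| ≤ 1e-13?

47

Rate ρ ≈ |x_6 − x*|/|x_5 − x*| = 3.647e-3/6.171e-3 = 0.5910.
After j more steps, |x_{6+j} − x*| ≈ 3.647e-3·ρ^j; need ρ^j ≤ 1e-13/3.647e-3 = 2.74198e-11.
j ≥ ln(2.74198e-11)/ln(0.5910) = -24.3198/-0.52594 = 46.241.
So 47 more iterations are needed.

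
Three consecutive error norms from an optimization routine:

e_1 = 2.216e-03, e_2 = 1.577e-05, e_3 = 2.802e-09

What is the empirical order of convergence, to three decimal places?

1.746

p ≈ ln(e_3/e_2) / ln(e_2/e_1)
  = ln(2.802e-09/1.577e-05) / ln(1.577e-05/2.216e-03)
  = ln(0.000177679) / ln(0.00711643)
  = -8.635532 / -4.945349 ≈ 1.746193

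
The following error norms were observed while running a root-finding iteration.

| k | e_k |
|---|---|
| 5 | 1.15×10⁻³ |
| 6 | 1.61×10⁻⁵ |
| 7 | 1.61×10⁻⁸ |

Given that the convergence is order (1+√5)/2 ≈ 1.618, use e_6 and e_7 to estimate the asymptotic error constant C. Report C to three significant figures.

0.917

C ≈ e_7 / e_6^1.618
  = 1.61×10⁻⁸ / (1.61×10⁻⁵)^1.618
  = 1.61×10⁻⁸ / 1.75648e-08 ≈ 0.9166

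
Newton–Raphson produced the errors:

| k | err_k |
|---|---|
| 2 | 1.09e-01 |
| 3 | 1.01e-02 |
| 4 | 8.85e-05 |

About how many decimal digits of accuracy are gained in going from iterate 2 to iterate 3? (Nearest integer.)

1

Digits gained ≈ log₁₀(err_2/err_3) = log₁₀(1.09e-01/1.01e-02) = log₁₀(10.7921) ≈ 1.033.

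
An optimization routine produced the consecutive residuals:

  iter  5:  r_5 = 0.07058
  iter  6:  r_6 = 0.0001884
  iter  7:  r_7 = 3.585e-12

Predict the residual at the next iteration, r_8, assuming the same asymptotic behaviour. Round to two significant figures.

2.5e-35

First estimate the order: p ≈ ln(r_7/r_6) / ln(r_6/r_5) = ln(3.585e-12/0.0001884)/ln(0.0001884/0.07058) = ln(1.90287e-08)/ln(0.00266931) ≈ 2.9999.
Then r_8 ≈ r_7·(r_7/r_6)^p = 3.585e-12·(1.90287e-08)^2.9999 = 3.585e-12·6.90239e-24 ≈ 2.475e-35.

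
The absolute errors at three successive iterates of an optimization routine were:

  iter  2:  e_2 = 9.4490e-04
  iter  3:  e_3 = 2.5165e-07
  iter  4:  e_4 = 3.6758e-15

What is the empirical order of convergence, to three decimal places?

p ≈ ln(e_4/e_3) / ln(e_3/e_2)
  = ln(3.6758e-15/2.5165e-07) / ln(2.5165e-07/9.4490e-04)
  = ln(1.46068e-08) / ln(0.000266324)
  = -18.041779 / -8.230797 ≈ 2.191984

2.192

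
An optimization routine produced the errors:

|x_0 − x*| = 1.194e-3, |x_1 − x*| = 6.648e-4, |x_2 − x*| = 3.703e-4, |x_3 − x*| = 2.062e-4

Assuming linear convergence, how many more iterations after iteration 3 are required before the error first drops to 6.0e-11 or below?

Rate ρ ≈ |x_3 − x*|/|x_2 − x*| = 2.062e-4/3.703e-4 = 0.5568.
After j more steps, |x_{3+j} − x*| ≈ 2.062e-4·ρ^j; need ρ^j ≤ 6.0e-11/2.062e-4 = 2.9098e-07.
j ≥ ln(2.9098e-07)/ln(0.5568) = -15.0500/-0.58555 = 25.702.
So 26 more iterations are needed.

26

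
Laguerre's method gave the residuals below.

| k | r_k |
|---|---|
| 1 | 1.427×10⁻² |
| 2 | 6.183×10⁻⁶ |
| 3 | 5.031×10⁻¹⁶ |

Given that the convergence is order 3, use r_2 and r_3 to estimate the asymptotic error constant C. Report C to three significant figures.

C ≈ r_3 / r_2^3
  = 5.031×10⁻¹⁶ / (6.183×10⁻⁶)^3
  = 5.031×10⁻¹⁶ / 2.36373e-16 ≈ 2.1284

2.13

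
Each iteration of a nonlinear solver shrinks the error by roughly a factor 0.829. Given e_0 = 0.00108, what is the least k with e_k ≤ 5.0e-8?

54

After k steps, e_k ≈ 0.00108·0.829^k.
Need 0.829^k ≤ 5.0e-8/0.00108 = 4.62963e-05.
k ≥ ln(4.62963e-05)/ln(0.829) = -9.9804/-0.18754 = 53.217.
Smallest integer k = 54.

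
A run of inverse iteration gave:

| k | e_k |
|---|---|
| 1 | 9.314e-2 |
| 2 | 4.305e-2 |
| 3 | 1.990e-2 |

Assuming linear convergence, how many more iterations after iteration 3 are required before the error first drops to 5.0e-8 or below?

Rate ρ ≈ e_3/e_2 = 1.990e-2/4.305e-2 = 0.4623.
After j more steps, e_{3+j} ≈ 1.990e-2·ρ^j; need ρ^j ≤ 5.0e-8/1.990e-2 = 2.51256e-06.
j ≥ ln(2.51256e-06)/ln(0.4623) = -12.8942/-0.77154 = 16.712.
So 17 more iterations are needed.

17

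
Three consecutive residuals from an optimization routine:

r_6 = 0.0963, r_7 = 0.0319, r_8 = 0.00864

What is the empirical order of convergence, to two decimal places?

1.18

p ≈ ln(r_8/r_7) / ln(r_7/r_6)
  = ln(0.00864/0.0319) / ln(0.0319/0.0963)
  = ln(0.270846) / ln(0.331256)
  = -1.30620 / -1.10486 ≈ 1.18223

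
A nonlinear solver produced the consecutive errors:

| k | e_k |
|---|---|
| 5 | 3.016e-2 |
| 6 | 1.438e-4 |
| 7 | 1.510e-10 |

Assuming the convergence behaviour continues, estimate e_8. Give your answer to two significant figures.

6.1e-26

First estimate the order: p ≈ ln(e_7/e_6) / ln(e_6/e_5) = ln(1.510e-10/1.438e-4)/ln(1.438e-4/3.016e-2) = ln(1.05007e-06)/ln(0.0047679) ≈ 2.5752.
Then e_8 ≈ e_7·(e_7/e_6)^p = 1.510e-10·(1.05007e-06)^2.5752 = 1.510e-10·4.01274e-16 ≈ 6.059e-26.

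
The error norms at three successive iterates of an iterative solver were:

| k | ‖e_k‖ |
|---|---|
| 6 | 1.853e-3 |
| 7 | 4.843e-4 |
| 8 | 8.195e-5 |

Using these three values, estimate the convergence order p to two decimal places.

1.32

p ≈ ln(‖e_8‖/‖e_7‖) / ln(‖e_7‖/‖e_6‖)
  = ln(8.195e-5/4.843e-4) / ln(4.843e-4/1.853e-3)
  = ln(0.169213) / ln(0.26136)
  = -1.77660 / -1.34186 ≈ 1.32398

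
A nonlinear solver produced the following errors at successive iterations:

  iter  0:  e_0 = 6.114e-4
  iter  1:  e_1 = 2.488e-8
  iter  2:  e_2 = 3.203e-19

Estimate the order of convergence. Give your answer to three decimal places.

p ≈ ln(e_2/e_1) / ln(e_1/e_0)
  = ln(3.203e-19/2.488e-8) / ln(2.488e-8/6.114e-4)
  = ln(1.28738e-11) / ln(4.06935e-05)
  = -25.075827 / -10.109442 ≈ 2.480436

2.480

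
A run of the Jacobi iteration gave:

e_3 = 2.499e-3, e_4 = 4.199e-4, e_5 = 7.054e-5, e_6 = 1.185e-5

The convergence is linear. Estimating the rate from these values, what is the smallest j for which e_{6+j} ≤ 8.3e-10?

6

Rate ρ ≈ e_6/e_5 = 1.185e-5/7.054e-5 = 0.1680.
After j more steps, e_{6+j} ≈ 1.185e-5·ρ^j; need ρ^j ≤ 8.3e-10/1.185e-5 = 7.00422e-05.
j ≥ ln(7.00422e-05)/ln(0.1680) = -9.5664/-1.78379 = 5.363.
So 6 more iterations are needed.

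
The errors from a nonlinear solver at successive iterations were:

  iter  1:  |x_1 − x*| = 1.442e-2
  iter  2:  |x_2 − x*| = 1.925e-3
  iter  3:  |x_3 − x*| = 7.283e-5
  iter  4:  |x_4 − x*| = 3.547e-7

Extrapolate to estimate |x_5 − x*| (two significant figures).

6.2e-11

First estimate the order: p ≈ ln(|x_4 − x*|/|x_3 − x*|) / ln(|x_3 − x*|/|x_2 − x*|) = ln(3.547e-7/7.283e-5)/ln(7.283e-5/1.925e-3) = ln(0.00487025)/ln(0.0378338) ≈ 1.6261.
Then |x_5 − x*| ≈ |x_4 − x*|·(|x_4 − x*|/|x_3 − x*|)^p = 3.547e-7·(0.00487025)^1.6261 = 3.547e-7·0.000173671 ≈ 6.16e-11.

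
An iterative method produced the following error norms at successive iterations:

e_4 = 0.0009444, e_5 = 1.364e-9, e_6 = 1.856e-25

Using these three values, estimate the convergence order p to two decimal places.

2.72

p ≈ ln(e_6/e_5) / ln(e_5/e_4)
  = ln(1.856e-25/1.364e-9) / ln(1.364e-9/0.0009444)
  = ln(1.3607e-16) / ln(1.4443e-06)
  = -36.53336 / -13.44789 ≈ 2.71666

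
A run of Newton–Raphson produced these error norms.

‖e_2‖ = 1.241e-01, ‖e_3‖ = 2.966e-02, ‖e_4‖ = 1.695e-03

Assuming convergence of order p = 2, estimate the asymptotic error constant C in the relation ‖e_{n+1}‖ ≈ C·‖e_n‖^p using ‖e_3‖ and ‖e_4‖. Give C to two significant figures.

1.9

C ≈ ‖e_4‖ / ‖e_3‖^2
  = 1.695e-03 / (2.966e-02)^2
  = 1.695e-03 / 0.000879716 ≈ 1.9268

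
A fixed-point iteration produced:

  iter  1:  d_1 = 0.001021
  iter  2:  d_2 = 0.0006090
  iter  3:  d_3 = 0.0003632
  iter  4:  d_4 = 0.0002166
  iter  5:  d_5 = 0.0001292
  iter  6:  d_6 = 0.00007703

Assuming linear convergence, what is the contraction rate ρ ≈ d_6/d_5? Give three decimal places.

0.596

ρ ≈ d_6/d_5 = 0.00007703/0.0001292 = 0.59621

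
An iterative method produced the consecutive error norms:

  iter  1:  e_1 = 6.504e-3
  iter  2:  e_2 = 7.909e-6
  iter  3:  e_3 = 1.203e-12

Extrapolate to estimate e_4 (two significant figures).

1.4e-28

First estimate the order: p ≈ ln(e_3/e_2) / ln(e_2/e_1) = ln(1.203e-12/7.909e-6)/ln(7.909e-6/6.504e-3) = ln(1.52105e-07)/ln(0.00121602) ≈ 2.3388.
Then e_4 ≈ e_3·(e_3/e_2)^p = 1.203e-12·(1.52105e-07)^2.3388 = 1.203e-12·1.13344e-16 ≈ 1.364e-28.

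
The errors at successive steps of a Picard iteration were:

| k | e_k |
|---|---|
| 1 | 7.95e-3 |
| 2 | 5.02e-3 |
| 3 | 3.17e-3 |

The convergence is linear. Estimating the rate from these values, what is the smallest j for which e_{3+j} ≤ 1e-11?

Rate ρ ≈ e_3/e_2 = 3.17e-3/5.02e-3 = 0.6315.
After j more steps, e_{3+j} ≈ 3.17e-3·ρ^j; need ρ^j ≤ 1e-11/3.17e-3 = 3.15457e-09.
j ≥ ln(3.15457e-09)/ln(0.6315) = -19.5744/-0.45966 = 42.585.
So 43 more iterations are needed.

43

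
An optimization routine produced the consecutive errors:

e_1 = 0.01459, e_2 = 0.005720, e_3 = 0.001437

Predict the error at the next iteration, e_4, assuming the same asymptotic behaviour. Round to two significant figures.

First estimate the order: p ≈ ln(e_3/e_2) / ln(e_2/e_1) = ln(0.001437/0.005720)/ln(0.005720/0.01459) = ln(0.251224)/ln(0.392049) ≈ 1.4753.
Then e_4 ≈ e_3·(e_3/e_2)^p = 0.001437·(0.251224)^1.4753 = 0.001437·0.13029 ≈ 0.0001872.

1.9e-4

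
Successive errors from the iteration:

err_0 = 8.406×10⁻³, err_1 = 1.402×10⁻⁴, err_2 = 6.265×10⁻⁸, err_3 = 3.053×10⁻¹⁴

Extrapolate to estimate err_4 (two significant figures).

3.9e-26

First estimate the order: p ≈ ln(err_3/err_2) / ln(err_2/err_1) = ln(3.053×10⁻¹⁴/6.265×10⁻⁸)/ln(6.265×10⁻⁸/1.402×10⁻⁴) = ln(4.8731e-07)/ln(0.000446862) ≈ 1.8843.
Then err_4 ≈ err_3·(err_3/err_2)^p = 3.053×10⁻¹⁴·(4.8731e-07)^1.8843 = 3.053×10⁻¹⁴·1.27624e-12 ≈ 3.896e-26.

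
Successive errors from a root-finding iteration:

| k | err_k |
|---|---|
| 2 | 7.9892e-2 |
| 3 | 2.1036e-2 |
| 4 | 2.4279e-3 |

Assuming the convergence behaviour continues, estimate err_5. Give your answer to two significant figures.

First estimate the order: p ≈ ln(err_4/err_3) / ln(err_3/err_2) = ln(2.4279e-3/2.1036e-2)/ln(2.1036e-2/7.9892e-2) = ln(0.115416)/ln(0.263305) ≈ 1.6181.
Then err_5 ≈ err_4·(err_4/err_3)^p = 2.4279e-3·(0.115416)^1.6181 = 2.4279e-3·0.0303845 ≈ 7.377e-05.

7.4e-5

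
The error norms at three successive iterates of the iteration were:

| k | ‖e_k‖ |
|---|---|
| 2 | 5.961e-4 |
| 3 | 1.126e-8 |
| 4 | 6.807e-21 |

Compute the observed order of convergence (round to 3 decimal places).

2.587

p ≈ ln(‖e_4‖/‖e_3‖) / ln(‖e_3‖/‖e_2‖)
  = ln(6.807e-21/1.126e-8) / ln(1.126e-8/5.961e-4)
  = ln(6.04529e-13) / ln(1.88894e-05)
  = -28.134327 / -10.876910 ≈ 2.586610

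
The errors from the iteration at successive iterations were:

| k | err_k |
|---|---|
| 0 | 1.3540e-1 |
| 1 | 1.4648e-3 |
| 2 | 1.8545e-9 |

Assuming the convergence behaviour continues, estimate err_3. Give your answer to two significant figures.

First estimate the order: p ≈ ln(err_2/err_1) / ln(err_1/err_0) = ln(1.8545e-9/1.4648e-3)/ln(1.4648e-3/1.3540e-1) = ln(1.26604e-06)/ln(0.0108183) ≈ 3.0000.
Then err_3 ≈ err_2·(err_2/err_1)^p = 1.8545e-9·(1.26604e-06)^3.0000 = 1.8545e-9·2.02928e-18 ≈ 3.763e-27.

3.8e-27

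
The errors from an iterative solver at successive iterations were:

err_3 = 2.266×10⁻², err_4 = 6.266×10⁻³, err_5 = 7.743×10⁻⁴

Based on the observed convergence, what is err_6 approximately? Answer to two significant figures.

2.6e-5

First estimate the order: p ≈ ln(err_5/err_4) / ln(err_4/err_3) = ln(7.743×10⁻⁴/6.266×10⁻³)/ln(6.266×10⁻³/2.266×10⁻²) = ln(0.123572)/ln(0.276523) ≈ 1.6266.
Then err_6 ≈ err_5·(err_5/err_4)^p = 7.743×10⁻⁴·(0.123572)^1.6266 = 7.743×10⁻⁴·0.0333363 ≈ 2.581e-05.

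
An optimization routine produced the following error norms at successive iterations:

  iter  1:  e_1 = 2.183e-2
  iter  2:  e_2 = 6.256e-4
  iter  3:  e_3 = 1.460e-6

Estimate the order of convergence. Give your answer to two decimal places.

p ≈ ln(e_3/e_2) / ln(e_2/e_1)
  = ln(1.460e-6/6.256e-4) / ln(6.256e-4/2.183e-2)
  = ln(0.00233376) / ln(0.0286578)
  = -6.06027 / -3.55233 ≈ 1.70600

1.71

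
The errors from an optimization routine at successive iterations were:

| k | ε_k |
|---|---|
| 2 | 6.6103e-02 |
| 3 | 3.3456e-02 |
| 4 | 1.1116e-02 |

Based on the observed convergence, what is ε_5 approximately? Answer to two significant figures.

1.9e-3

First estimate the order: p ≈ ln(ε_4/ε_3) / ln(ε_3/ε_2) = ln(1.1116e-02/3.3456e-02)/ln(3.3456e-02/6.6103e-02) = ln(0.332257)/ln(0.506119) ≈ 1.6180.
Then ε_5 ≈ ε_4·(ε_4/ε_3)^p = 1.1116e-02·(0.332257)^1.6180 = 1.1116e-02·0.168169 ≈ 0.001869.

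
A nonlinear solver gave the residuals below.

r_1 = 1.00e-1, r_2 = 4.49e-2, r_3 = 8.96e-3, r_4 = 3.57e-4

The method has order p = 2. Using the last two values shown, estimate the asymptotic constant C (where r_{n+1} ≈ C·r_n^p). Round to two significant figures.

4.4

C ≈ r_4 / r_3^2
  = 3.57e-4 / (8.96e-3)^2
  = 3.57e-4 / 8.02816e-05 ≈ 4.4468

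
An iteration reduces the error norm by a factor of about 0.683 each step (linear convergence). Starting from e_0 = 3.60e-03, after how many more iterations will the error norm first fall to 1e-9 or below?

40

After k steps, e_k ≈ 3.60e-03·0.683^k.
Need 0.683^k ≤ 1e-9/3.60e-03 = 2.77778e-07.
k ≥ ln(2.77778e-07)/ln(0.683) = -15.0964/-0.38126 = 39.596.
Smallest integer k = 40.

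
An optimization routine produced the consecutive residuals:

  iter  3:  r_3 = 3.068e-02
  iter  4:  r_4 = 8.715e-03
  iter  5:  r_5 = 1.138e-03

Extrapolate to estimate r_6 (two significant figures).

4.2e-5

First estimate the order: p ≈ ln(r_5/r_4) / ln(r_4/r_3) = ln(1.138e-03/8.715e-03)/ln(8.715e-03/3.068e-02) = ln(0.130579)/ln(0.284061) ≈ 1.6175.
Then r_6 ≈ r_5·(r_5/r_4)^p = 1.138e-03·(0.130579)^1.6175 = 1.138e-03·0.0371471 ≈ 4.227e-05.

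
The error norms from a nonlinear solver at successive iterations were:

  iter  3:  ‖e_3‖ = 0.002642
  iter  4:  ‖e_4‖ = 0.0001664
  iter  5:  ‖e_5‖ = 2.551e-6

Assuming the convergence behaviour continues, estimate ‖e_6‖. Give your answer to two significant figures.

First estimate the order: p ≈ ln(‖e_5‖/‖e_4‖) / ln(‖e_4‖/‖e_3‖) = ln(2.551e-6/0.0001664)/ln(0.0001664/0.002642) = ln(0.0153305)/ln(0.0629826) ≈ 1.5111.
Then ‖e_6‖ ≈ ‖e_5‖·(‖e_5‖/‖e_4‖)^p = 2.551e-6·(0.0153305)^1.5111 = 2.551e-6·0.00181215 ≈ 4.623e-09.

4.6e-9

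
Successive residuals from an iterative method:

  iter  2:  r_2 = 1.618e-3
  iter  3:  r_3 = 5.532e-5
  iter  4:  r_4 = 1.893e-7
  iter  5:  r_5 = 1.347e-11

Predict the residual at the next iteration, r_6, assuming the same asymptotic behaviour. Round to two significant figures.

First estimate the order: p ≈ ln(r_5/r_4) / ln(r_4/r_3) = ln(1.347e-11/1.893e-7)/ln(1.893e-7/5.532e-5) = ln(7.11569e-05)/ln(0.00342191) ≈ 1.6822.
Then r_6 ≈ r_5·(r_5/r_4)^p = 1.347e-11·(7.11569e-05)^1.6822 = 1.347e-11·1.05341e-07 ≈ 1.419e-18.

1.4e-18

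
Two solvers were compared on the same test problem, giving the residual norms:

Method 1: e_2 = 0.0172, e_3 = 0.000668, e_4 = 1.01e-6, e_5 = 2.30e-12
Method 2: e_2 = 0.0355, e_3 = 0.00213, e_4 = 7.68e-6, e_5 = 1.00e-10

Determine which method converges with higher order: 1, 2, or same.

Method 1: p ≈ ln(2.30e-12/1.01e-6)/ln(1.01e-6/0.000668) ≈ 2.00.
Method 2: p ≈ ln(1.00e-10/7.68e-6)/ln(7.68e-6/0.00213) ≈ 2.00.
Both orders ≈ 2.0 — effectively the same.

same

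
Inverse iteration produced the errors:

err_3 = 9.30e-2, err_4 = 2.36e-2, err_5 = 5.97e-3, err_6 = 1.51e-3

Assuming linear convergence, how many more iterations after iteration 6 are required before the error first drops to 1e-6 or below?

Rate ρ ≈ err_6/err_5 = 1.51e-3/5.97e-3 = 0.2529.
After j more steps, err_{6+j} ≈ 1.51e-3·ρ^j; need ρ^j ≤ 1e-6/1.51e-3 = 0.000662252.
j ≥ ln(0.000662252)/ln(0.2529) = -7.3199/-1.37476 = 5.324.
So 6 more iterations are needed.

6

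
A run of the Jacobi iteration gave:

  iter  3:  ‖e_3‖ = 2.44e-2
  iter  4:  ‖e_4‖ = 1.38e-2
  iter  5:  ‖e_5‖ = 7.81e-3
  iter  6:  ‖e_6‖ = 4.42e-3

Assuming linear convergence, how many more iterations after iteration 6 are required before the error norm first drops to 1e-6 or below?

Rate ρ ≈ ‖e_6‖/‖e_5‖ = 4.42e-3/7.81e-3 = 0.5659.
After j more steps, ‖e_{6+j}‖ ≈ 4.42e-3·ρ^j; need ρ^j ≤ 1e-6/4.42e-3 = 0.000226244.
j ≥ ln(0.000226244)/ln(0.5659) = -8.3939/-0.56934 = 14.743.
So 15 more iterations are needed.

15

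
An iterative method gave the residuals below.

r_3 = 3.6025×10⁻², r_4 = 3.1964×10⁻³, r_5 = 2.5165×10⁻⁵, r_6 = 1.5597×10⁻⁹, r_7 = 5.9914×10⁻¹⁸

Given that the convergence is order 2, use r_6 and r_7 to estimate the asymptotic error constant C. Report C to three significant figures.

C ≈ r_7 / r_6^2
  = 5.9914×10⁻¹⁸ / (1.5597×10⁻⁹)^2
  = 5.9914×10⁻¹⁸ / 2.43266e-18 ≈ 2.4629

2.46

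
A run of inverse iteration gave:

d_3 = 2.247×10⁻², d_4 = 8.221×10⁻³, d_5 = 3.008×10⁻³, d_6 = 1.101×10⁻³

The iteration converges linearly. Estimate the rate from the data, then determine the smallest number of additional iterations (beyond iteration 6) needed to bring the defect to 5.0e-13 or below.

22

Rate ρ ≈ d_6/d_5 = 1.101×10⁻³/3.008×10⁻³ = 0.3660.
After j more steps, d_{6+j} ≈ 1.101×10⁻³·ρ^j; need ρ^j ≤ 5.0e-13/1.101×10⁻³ = 4.54133e-10.
j ≥ ln(4.54133e-10)/ln(0.3660) = -21.5126/-1.00512 = 21.403.
So 22 more iterations are needed.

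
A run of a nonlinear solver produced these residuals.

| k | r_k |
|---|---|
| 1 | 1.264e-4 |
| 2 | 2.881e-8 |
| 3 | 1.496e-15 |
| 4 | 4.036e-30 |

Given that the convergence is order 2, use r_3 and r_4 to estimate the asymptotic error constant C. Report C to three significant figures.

1.80

C ≈ r_4 / r_3^2
  = 4.036e-30 / (1.496e-15)^2
  = 4.036e-30 / 2.23802e-30 ≈ 1.8034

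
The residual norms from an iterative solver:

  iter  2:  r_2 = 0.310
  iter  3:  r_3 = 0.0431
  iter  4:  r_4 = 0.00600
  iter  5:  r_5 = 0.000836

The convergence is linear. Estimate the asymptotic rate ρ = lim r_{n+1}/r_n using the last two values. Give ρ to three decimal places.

ρ ≈ r_5/r_4 = 0.000836/0.00600 = 0.13933

0.139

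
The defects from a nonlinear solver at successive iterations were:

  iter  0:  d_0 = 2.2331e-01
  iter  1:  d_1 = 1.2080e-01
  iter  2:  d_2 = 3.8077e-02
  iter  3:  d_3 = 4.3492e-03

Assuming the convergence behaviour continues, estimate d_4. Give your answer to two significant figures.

7.4e-5

First estimate the order: p ≈ ln(d_3/d_2) / ln(d_2/d_1) = ln(4.3492e-03/3.8077e-02)/ln(3.8077e-02/1.2080e-01) = ln(0.114221)/ln(0.315207) ≈ 1.8792.
Then d_4 ≈ d_3·(d_3/d_2)^p = 4.3492e-03·(0.114221)^1.8792 = 4.3492e-03·0.0169557 ≈ 7.374e-05.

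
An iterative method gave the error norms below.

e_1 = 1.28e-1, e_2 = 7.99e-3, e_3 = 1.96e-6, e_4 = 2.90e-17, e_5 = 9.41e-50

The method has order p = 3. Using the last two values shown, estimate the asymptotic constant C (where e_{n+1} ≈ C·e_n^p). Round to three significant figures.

C ≈ e_5 / e_4^3
  = 9.41e-50 / (2.90e-17)^3
  = 9.41e-50 / 2.4389e-50 ≈ 3.8583

3.86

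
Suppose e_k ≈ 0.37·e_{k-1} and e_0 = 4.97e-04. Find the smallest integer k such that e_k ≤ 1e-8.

After k steps, e_k ≈ 4.97e-04·0.37^k.
Need 0.37^k ≤ 1e-8/4.97e-04 = 2.01207e-05.
k ≥ ln(2.01207e-05)/ln(0.37) = -10.8138/-0.99425 = 10.876.
Smallest integer k = 11.

11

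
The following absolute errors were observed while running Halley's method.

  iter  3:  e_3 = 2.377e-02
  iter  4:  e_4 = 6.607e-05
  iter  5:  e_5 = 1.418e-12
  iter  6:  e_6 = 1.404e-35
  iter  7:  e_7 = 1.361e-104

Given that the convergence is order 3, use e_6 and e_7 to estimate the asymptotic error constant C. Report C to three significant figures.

4.92

C ≈ e_7 / e_6^3
  = 1.361e-104 / (1.404e-35)^3
  = 1.361e-104 / 2.76759e-105 ≈ 4.9176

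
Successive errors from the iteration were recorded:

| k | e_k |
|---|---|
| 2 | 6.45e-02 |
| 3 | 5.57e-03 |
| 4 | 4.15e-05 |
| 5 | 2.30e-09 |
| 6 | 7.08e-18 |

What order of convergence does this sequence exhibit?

2

Consecutive ratios: e_6/e_5 = 7.08e-18/2.30e-09 = 3.07826e-09, e_5/e_4 = 2.30e-09/4.15e-05 = 5.54217e-05.
p ≈ ln(3.07826e-09)/ln(5.54217e-05) = -19.5989/-9.8005 ≈ 2.00.
So the convergence is quadratic (order 2).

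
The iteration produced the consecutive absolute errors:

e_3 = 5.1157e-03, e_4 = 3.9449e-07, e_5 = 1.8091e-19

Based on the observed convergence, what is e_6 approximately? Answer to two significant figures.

First estimate the order: p ≈ ln(e_5/e_4) / ln(e_4/e_3) = ln(1.8091e-19/3.9449e-07)/ln(3.9449e-07/5.1157e-03) = ln(4.58592e-13)/ln(7.71136e-05) ≈ 3.0000.
Then e_6 ≈ e_5·(e_5/e_4)^p = 1.8091e-19·(4.58592e-13)^3.0000 = 1.8091e-19·9.64449e-38 ≈ 1.745e-56.

1.7e-56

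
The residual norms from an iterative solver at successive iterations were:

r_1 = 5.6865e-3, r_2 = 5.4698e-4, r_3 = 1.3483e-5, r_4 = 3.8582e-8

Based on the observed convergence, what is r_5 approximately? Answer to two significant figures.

First estimate the order: p ≈ ln(r_4/r_3) / ln(r_3/r_2) = ln(3.8582e-8/1.3483e-5)/ln(1.3483e-5/5.4698e-4) = ln(0.00286153)/ln(0.0246499) ≈ 1.5815.
Then r_5 ≈ r_4·(r_4/r_3)^p = 3.8582e-8·(0.00286153)^1.5815 = 3.8582e-8·9.49752e-05 ≈ 3.664e-12.

3.7e-12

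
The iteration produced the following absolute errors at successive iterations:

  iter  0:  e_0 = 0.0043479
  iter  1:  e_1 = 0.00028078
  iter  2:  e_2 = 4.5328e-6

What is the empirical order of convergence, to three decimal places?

1.506

p ≈ ln(e_2/e_1) / ln(e_1/e_0)
  = ln(4.5328e-6/0.00028078) / ln(0.00028078/0.0043479)
  = ln(0.0161436) / ln(0.0645783)
  = -4.126232 / -2.739877 ≈ 1.505992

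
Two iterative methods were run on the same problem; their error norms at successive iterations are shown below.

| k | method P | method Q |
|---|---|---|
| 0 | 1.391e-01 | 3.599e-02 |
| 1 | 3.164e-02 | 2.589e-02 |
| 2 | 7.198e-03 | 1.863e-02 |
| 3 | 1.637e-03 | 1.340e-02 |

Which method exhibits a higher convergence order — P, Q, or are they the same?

Method P: p ≈ ln(1.637e-03/7.198e-03)/ln(7.198e-03/3.164e-02) ≈ 1.00.
Method Q: p ≈ ln(1.340e-02/1.863e-02)/ln(1.863e-02/2.589e-02) ≈ 1.00.
Both orders ≈ 1.0 — effectively the same.

same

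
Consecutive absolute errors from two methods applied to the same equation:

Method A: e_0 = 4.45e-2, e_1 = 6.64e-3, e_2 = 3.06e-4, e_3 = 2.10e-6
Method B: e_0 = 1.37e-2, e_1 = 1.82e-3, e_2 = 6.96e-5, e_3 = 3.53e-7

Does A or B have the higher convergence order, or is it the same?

same

Method A: p ≈ ln(2.10e-6/3.06e-4)/ln(3.06e-4/6.64e-3) ≈ 1.62.
Method B: p ≈ ln(3.53e-7/6.96e-5)/ln(6.96e-5/1.82e-3) ≈ 1.62.
Both orders ≈ 1.6 — effectively the same.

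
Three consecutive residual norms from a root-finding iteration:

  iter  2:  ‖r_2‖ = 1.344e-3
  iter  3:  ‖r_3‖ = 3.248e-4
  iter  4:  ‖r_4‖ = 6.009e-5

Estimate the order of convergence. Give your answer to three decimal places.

1.188

p ≈ ln(‖r_4‖/‖r_3‖) / ln(‖r_3‖/‖r_2‖)
  = ln(6.009e-5/3.248e-4) / ln(3.248e-4/1.344e-3)
  = ln(0.185006) / ln(0.241667)
  = -1.687367 / -1.420195 ≈ 1.188123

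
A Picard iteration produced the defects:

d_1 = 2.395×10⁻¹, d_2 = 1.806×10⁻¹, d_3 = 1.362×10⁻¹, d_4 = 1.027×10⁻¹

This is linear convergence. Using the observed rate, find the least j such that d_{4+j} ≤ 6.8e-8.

Rate ρ ≈ d_4/d_3 = 1.027×10⁻¹/1.362×10⁻¹ = 0.7540.
After j more steps, d_{4+j} ≈ 1.027×10⁻¹·ρ^j; need ρ^j ≤ 6.8e-8/1.027×10⁻¹ = 6.62123e-07.
j ≥ ln(6.62123e-07)/ln(0.7540) = -14.2278/-0.28236 = 50.389.
So 51 more iterations are needed.

51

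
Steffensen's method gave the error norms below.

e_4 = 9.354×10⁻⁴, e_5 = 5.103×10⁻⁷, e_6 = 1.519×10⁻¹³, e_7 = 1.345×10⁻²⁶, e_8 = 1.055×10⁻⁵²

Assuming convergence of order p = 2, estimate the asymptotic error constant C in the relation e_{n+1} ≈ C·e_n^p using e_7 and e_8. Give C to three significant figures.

C ≈ e_8 / e_7^2
  = 1.055×10⁻⁵² / (1.345×10⁻²⁶)^2
  = 1.055×10⁻⁵² / 1.80902e-52 ≈ 0.58319

0.583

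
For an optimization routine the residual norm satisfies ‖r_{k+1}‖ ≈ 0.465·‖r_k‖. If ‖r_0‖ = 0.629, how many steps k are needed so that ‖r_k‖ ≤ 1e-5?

15

After k steps, ‖r_k‖ ≈ 0.629·0.465^k.
Need 0.465^k ≤ 1e-5/0.629 = 1.58983e-05.
k ≥ ln(1.58983e-05)/ln(0.465) = -11.0493/-0.76572 = 14.430.
Smallest integer k = 15.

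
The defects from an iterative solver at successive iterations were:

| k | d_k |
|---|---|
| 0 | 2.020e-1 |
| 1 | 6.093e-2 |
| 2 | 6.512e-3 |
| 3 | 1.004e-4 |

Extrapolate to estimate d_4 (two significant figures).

First estimate the order: p ≈ ln(d_3/d_2) / ln(d_2/d_1) = ln(1.004e-4/6.512e-3)/ln(6.512e-3/6.093e-2) = ln(0.0154177)/ln(0.106877) ≈ 1.8659.
Then d_4 ≈ d_3·(d_3/d_2)^p = 1.004e-4·(0.0154177)^1.8659 = 1.004e-4·0.000415935 ≈ 4.176e-08.

4.2e-8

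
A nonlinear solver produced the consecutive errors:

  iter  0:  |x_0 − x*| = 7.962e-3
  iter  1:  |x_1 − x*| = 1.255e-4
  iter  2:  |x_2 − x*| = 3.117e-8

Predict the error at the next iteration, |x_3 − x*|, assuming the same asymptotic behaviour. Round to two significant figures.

1.9e-15

First estimate the order: p ≈ ln(|x_2 − x*|/|x_1 − x*|) / ln(|x_1 − x*|/|x_0 − x*|) = ln(3.117e-8/1.255e-4)/ln(1.255e-4/7.962e-3) = ln(0.000248367)/ln(0.0157624) ≈ 2.0001.
Then |x_3 − x*| ≈ |x_2 − x*|·(|x_2 − x*|/|x_1 − x*|)^p = 3.117e-8·(0.000248367)^2.0001 = 3.117e-8·6.1635e-08 ≈ 1.921e-15.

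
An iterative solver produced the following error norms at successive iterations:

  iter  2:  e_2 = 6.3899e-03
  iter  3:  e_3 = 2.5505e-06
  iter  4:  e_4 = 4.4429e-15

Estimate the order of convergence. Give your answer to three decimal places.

p ≈ ln(e_4/e_3) / ln(e_3/e_2)
  = ln(4.4429e-15/2.5505e-06) / ln(2.5505e-06/6.3899e-03)
  = ln(1.74197e-09) / ln(0.000399146)
  = -20.168249 / -7.826183 ≈ 2.577022

2.577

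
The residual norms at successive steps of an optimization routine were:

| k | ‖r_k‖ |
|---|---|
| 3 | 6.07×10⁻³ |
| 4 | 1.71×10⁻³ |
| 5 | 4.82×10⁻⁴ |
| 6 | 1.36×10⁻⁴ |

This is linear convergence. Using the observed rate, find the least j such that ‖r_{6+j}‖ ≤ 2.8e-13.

16

Rate ρ ≈ ‖r_6‖/‖r_5‖ = 1.36×10⁻⁴/4.82×10⁻⁴ = 0.2822.
After j more steps, ‖r_{6+j}‖ ≈ 1.36×10⁻⁴·ρ^j; need ρ^j ≤ 2.8e-13/1.36×10⁻⁴ = 2.05882e-09.
j ≥ ln(2.05882e-09)/ln(0.2822) = -20.0011/-1.26514 = 15.809.
So 16 more iterations are needed.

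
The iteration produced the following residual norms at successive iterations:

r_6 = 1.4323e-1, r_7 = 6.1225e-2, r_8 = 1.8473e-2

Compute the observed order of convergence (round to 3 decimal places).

1.410

p ≈ ln(r_8/r_7) / ln(r_7/r_6)
  = ln(1.8473e-2/6.1225e-2) / ln(6.1225e-2/1.4323e-1)
  = ln(0.301723) / ln(0.427459)
  = -1.198246 / -0.849897 ≈ 1.409872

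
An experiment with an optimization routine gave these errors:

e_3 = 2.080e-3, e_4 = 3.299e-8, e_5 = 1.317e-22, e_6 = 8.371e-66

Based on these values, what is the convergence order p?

3

Consecutive ratios: e_6/e_5 = 8.371e-66/1.317e-22 = 6.35611e-44, e_5/e_4 = 1.317e-22/3.299e-8 = 3.99212e-15.
p ≈ ln(6.35611e-44)/ln(3.99212e-15) = -99.4643/-33.1545 ≈ 3.00.
So the convergence is cubic (order 3).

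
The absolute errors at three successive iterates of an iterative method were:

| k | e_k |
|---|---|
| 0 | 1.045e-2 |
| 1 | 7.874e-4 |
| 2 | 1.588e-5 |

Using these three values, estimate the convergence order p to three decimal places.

1.510

p ≈ ln(e_2/e_1) / ln(e_1/e_0)
  = ln(1.588e-5/7.874e-4) / ln(7.874e-4/1.045e-2)
  = ln(0.0201676) / ln(0.0753493)
  = -3.903678 / -2.585621 ≈ 1.509764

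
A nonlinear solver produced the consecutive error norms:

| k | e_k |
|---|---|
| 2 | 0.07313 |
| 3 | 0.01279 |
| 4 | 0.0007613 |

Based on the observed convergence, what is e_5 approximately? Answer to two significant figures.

7.9e-6

First estimate the order: p ≈ ln(e_4/e_3) / ln(e_3/e_2) = ln(0.0007613/0.01279)/ln(0.01279/0.07313) = ln(0.0595231)/ln(0.174894) ≈ 1.6182.
Then e_5 ≈ e_4·(e_4/e_3)^p = 0.0007613·(0.0595231)^1.6182 = 0.0007613·0.0104039 ≈ 7.92e-06.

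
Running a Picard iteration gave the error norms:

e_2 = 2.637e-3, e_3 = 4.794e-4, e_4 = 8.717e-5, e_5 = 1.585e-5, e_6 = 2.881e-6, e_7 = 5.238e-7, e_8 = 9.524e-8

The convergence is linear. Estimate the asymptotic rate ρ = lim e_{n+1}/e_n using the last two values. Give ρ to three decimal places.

ρ ≈ e_8/e_7 = 9.524e-8/5.238e-7 = 0.18183

0.182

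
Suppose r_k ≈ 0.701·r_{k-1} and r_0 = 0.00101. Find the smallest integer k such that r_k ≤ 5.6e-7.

22

After k steps, r_k ≈ 0.00101·0.701^k.
Need 0.701^k ≤ 5.6e-7/0.00101 = 0.000554455.
k ≥ ln(0.000554455)/ln(0.701) = -7.4975/-0.35525 = 21.105.
Smallest integer k = 22.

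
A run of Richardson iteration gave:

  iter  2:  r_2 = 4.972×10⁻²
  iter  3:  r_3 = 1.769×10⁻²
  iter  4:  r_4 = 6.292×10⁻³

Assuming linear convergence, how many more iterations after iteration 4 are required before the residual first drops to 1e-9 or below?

16

Rate ρ ≈ r_4/r_3 = 6.292×10⁻³/1.769×10⁻² = 0.3557.
After j more steps, r_{4+j} ≈ 6.292×10⁻³·ρ^j; need ρ^j ≤ 1e-9/6.292×10⁻³ = 1.58932e-07.
j ≥ ln(1.58932e-07)/ln(0.3557) = -15.6548/-1.03367 = 15.145.
So 16 more iterations are needed.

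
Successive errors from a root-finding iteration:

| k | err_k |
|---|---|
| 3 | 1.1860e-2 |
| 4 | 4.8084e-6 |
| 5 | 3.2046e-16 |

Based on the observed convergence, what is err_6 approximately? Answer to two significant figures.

First estimate the order: p ≈ ln(err_5/err_4) / ln(err_4/err_3) = ln(3.2046e-16/4.8084e-6)/ln(4.8084e-6/1.1860e-2) = ln(6.66459e-11)/ln(0.00040543) ≈ 3.0000.
Then err_6 ≈ err_5·(err_5/err_4)^p = 3.2046e-16·(6.66459e-11)^3.0000 = 3.2046e-16·2.96019e-31 ≈ 9.486e-47.

9.5e-47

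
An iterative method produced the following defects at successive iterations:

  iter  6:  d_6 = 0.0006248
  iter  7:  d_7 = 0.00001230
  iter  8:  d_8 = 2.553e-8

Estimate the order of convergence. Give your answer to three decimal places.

p ≈ ln(d_8/d_7) / ln(d_7/d_6)
  = ln(2.553e-8/0.00001230) / ln(0.00001230/0.0006248)
  = ln(0.00207561) / ln(0.0196863)
  = -6.177500 / -3.927832 ≈ 1.572751

1.573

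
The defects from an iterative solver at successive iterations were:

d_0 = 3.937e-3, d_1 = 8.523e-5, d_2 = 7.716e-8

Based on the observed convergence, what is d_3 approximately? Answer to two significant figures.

First estimate the order: p ≈ ln(d_2/d_1) / ln(d_1/d_0) = ln(7.716e-8/8.523e-5)/ln(8.523e-5/3.937e-3) = ln(0.000905315)/ln(0.0216485) ≈ 1.8282.
Then d_3 ≈ d_2·(d_2/d_1)^p = 7.716e-8·(0.000905315)^1.8282 = 7.716e-8·2.73163e-06 ≈ 2.108e-13.

2.1e-13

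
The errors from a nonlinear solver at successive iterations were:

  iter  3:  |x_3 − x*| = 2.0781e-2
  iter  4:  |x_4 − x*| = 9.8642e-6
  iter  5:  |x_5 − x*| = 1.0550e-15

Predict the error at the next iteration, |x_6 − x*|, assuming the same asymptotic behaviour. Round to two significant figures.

First estimate the order: p ≈ ln(|x_5 − x*|/|x_4 − x*|) / ln(|x_4 − x*|/|x_3 − x*|) = ln(1.0550e-15/9.8642e-6)/ln(9.8642e-6/2.0781e-2) = ln(1.06952e-10)/ln(0.000474674) ≈ 3.0000.
Then |x_6 − x*| ≈ |x_5 − x*|·(|x_5 − x*|/|x_4 − x*|)^p = 1.0550e-15·(1.06952e-10)^3.0000 = 1.0550e-15·1.2234e-30 ≈ 1.291e-45.

1.3e-45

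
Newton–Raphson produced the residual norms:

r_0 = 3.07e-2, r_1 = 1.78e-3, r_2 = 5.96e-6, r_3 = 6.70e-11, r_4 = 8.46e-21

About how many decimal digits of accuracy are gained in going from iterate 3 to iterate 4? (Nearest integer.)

Digits gained ≈ log₁₀(r_3/r_4) = log₁₀(6.70e-11/8.46e-21) = log₁₀(7.91962e+09) ≈ 9.899.

10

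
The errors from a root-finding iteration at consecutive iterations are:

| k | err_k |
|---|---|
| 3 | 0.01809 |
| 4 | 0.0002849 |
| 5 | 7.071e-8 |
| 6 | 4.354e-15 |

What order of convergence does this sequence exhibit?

2

Consecutive ratios: err_6/err_5 = 4.354e-15/7.071e-8 = 6.15754e-08, err_5/err_4 = 7.071e-8/0.0002849 = 0.000248192.
p ≈ ln(6.15754e-08)/ln(0.000248192) = -16.6030/-8.3013 ≈ 2.00.
So the convergence is quadratic (order 2).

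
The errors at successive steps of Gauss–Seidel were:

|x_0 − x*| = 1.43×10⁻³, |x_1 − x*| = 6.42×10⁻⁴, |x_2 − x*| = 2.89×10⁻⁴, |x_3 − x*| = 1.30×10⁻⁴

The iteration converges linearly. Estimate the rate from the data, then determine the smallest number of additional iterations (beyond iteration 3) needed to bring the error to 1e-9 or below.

Rate ρ ≈ |x_3 − x*|/|x_2 − x*| = 1.30×10⁻⁴/2.89×10⁻⁴ = 0.4498.
After j more steps, |x_{3+j} − x*| ≈ 1.30×10⁻⁴·ρ^j; need ρ^j ≤ 1e-9/1.30×10⁻⁴ = 7.69231e-06.
j ≥ ln(7.69231e-06)/ln(0.4498) = -11.7753/-0.79895 = 14.738.
So 15 more iterations are needed.

15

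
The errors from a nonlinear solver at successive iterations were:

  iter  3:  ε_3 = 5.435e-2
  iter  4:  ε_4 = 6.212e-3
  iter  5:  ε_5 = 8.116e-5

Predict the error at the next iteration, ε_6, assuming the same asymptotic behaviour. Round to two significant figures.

First estimate the order: p ≈ ln(ε_5/ε_4) / ln(ε_4/ε_3) = ln(8.116e-5/6.212e-3)/ln(6.212e-3/5.435e-2) = ln(0.013065)/ln(0.114296) ≈ 1.9999.
Then ε_6 ≈ ε_5·(ε_5/ε_4)^p = 8.116e-5·(0.013065)^1.9999 = 8.116e-5·0.000170768 ≈ 1.386e-08.

1.4e-8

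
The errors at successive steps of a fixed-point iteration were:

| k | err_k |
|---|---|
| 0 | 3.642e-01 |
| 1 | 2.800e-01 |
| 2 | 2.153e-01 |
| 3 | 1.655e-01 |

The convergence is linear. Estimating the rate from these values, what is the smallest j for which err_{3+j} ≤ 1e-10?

Rate ρ ≈ err_3/err_2 = 1.655e-01/2.153e-01 = 0.7687.
After j more steps, err_{3+j} ≈ 1.655e-01·ρ^j; need ρ^j ≤ 1e-10/1.655e-01 = 6.0423e-10.
j ≥ ln(6.0423e-10)/ln(0.7687) = -21.2271/-0.26305 = 80.696.
So 81 more iterations are needed.

81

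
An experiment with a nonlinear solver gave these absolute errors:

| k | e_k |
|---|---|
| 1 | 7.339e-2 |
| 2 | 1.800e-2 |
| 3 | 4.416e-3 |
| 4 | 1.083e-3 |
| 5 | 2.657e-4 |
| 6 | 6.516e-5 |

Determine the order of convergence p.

1

Consecutive ratios: e_6/e_5 = 6.516e-5/2.657e-4 = 0.245239, e_5/e_4 = 2.657e-4/1.083e-3 = 0.245337.
p ≈ ln(0.245239)/ln(0.245337) = -1.4055/-1.4051 ≈ 1.00.
So the convergence is linear (order 1).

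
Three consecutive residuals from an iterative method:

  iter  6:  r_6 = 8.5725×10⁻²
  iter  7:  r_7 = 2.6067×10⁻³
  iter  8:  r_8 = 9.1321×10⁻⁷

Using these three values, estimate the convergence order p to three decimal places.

2.278

p ≈ ln(r_8/r_7) / ln(r_7/r_6)
  = ln(9.1321×10⁻⁷/2.6067×10⁻³) / ln(2.6067×10⁻³/8.5725×10⁻²)
  = ln(0.000350332) / ln(0.0304077)
  = -7.956629 / -3.493059 ≈ 2.277840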